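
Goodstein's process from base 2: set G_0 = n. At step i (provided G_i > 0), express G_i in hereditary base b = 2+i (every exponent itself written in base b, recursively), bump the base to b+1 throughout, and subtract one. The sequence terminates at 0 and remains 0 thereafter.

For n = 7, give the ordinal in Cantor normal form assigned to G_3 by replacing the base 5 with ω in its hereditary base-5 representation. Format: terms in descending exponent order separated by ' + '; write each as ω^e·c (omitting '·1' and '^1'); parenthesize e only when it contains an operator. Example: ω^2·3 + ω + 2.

(0) 7|_2 = 2^2 + 2 + 1 ↦ 3^3 + 3 + 1|_3 = 31 ⇒ 30
(1) 30|_3 = 3^3 + 3 ↦ 4^4 + 4|_4 = 260 ⇒ 259
(2) 259|_4 = 4^4 + 3 ↦ 5^5 + 3|_5 = 3128 ⇒ 3127
(3) 3127|_5 = 5^5 + 2 ↦ 6^6 + 2|_6 = 46658 ⇒ 46657

ω^ω + 2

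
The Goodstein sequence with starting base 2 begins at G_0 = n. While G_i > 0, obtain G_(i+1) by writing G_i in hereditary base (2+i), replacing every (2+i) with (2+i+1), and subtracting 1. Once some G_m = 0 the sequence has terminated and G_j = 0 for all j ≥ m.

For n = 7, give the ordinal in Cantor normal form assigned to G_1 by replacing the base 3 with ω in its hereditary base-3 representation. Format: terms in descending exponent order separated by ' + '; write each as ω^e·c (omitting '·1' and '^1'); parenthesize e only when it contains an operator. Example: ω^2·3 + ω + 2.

ω^ω + ω

G_0 = 7. HB_2(7) = 2^2 + 2 + 1. Bump = 31. G_1 = 30.
G_1 = 30. HB_3(30) = 3^3 + 3. Bump = 260. G_2 = 259.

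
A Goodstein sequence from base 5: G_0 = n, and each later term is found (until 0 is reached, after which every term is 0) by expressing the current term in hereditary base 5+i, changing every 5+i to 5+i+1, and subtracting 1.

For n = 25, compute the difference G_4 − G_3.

step 0: 25 = 5^2; sub 6 for 5: 6^2; = 36; G_1 = 36−1 = 35
step 1: 35 = 5·6 + 5; sub 7 for 6: 5·7 + 5; = 40; G_2 = 40−1 = 39
step 2: 39 = 5·7 + 4; sub 8 for 7: 5·8 + 4; = 44; G_3 = 44−1 = 43
step 3: 43 = 5·8 + 3; sub 9 for 8: 5·9 + 3; = 48; G_4 = 48−1 = 47

4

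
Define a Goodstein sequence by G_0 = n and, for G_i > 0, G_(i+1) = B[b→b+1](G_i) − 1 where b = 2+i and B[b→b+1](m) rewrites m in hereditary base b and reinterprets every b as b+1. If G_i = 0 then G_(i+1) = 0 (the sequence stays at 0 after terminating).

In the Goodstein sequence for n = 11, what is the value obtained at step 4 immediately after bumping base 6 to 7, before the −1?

5764802

step 0: 11 = 2^(2 + 1) + 2 + 1; sub 3 for 2: 3^(3 + 1) + 3 + 1; = 85; G_1 = 85−1 = 84
step 1: 84 = 3^(3 + 1) + 3; sub 4 for 3: 4^(4 + 1) + 4; = 1028; G_2 = 1028−1 = 1027
step 2: 1027 = 4^(4 + 1) + 3; sub 5 for 4: 5^(5 + 1) + 3; = 15628; G_3 = 15628−1 = 15627
step 3: 15627 = 5^(5 + 1) + 2; sub 6 for 5: 6^(6 + 1) + 2; = 279938; G_4 = 279938−1 = 279937
step 4: 279937 = 6^(6 + 1) + 1; sub 7 for 6: 7^(7 + 1) + 1; = 5764802; G_5 = 5764802−1 = 5764801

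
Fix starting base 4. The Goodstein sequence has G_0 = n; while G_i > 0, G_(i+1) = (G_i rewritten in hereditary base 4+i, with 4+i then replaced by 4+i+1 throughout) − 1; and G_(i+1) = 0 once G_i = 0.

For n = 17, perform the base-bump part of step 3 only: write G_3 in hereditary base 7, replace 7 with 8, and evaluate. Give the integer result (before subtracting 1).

44

base 4: 17 = 4^2 + 1; at 5: 5^2 + 1 = 26; next = 25
base 5: 25 = 5^2; at 6: 6^2 = 36; next = 35
base 6: 35 = 5·6 + 5; at 7: 5·7 + 5 = 40; next = 39
base 7: 39 = 5·7 + 4; at 8: 5·8 + 4 = 44; next = 43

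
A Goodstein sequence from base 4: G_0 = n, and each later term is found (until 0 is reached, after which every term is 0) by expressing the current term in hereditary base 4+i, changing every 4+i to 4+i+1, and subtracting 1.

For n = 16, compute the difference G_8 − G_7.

i=0: 16 = 4^2 (b=4); 4→5: 5^2 = 25; 25−1 = 24
i=1: 24 = 4·5 + 4 (b=5); 5→6: 4·6 + 4 = 28; 28−1 = 27
i=2: 27 = 4·6 + 3 (b=6); 6→7: 4·7 + 3 = 31; 31−1 = 30
i=3: 30 = 4·7 + 2 (b=7); 7→8: 4·8 + 2 = 34; 34−1 = 33
i=4: 33 = 4·8 + 1 (b=8); 8→9: 4·9 + 1 = 37; 37−1 = 36
i=5: 36 = 4·9 (b=9); 9→10: 4·10 = 40; 40−1 = 39
i=6: 39 = 3·10 + 9 (b=10); 10→11: 3·11 + 9 = 42; 42−1 = 41
i=7: 41 = 3·11 + 8 (b=11); 11→12: 3·12 + 8 = 44; 44−1 = 43

2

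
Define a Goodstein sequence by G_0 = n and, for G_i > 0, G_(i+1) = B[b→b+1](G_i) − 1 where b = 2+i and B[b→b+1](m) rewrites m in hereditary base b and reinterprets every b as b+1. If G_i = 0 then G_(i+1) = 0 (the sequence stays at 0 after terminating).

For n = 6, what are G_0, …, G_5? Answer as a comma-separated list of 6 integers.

6, 29, 257, 3125, 46655, 98039

G_0 = 6. HB_2(6) = 2^2 + 2. Bump = 30. G_1 = 29.
G_1 = 29. HB_3(29) = 3^3 + 2. Bump = 258. G_2 = 257.
G_2 = 257. HB_4(257) = 4^4 + 1. Bump = 3126. G_3 = 3125.
G_3 = 3125. HB_5(3125) = 5^5. Bump = 46656. G_4 = 46655.
G_4 = 46655. HB_6(46655) = 5·6^5 + 5·6^4 + 5·6^3 + 5·6^2 + 5·6 + 5. Bump = 98040. G_5 = 98039.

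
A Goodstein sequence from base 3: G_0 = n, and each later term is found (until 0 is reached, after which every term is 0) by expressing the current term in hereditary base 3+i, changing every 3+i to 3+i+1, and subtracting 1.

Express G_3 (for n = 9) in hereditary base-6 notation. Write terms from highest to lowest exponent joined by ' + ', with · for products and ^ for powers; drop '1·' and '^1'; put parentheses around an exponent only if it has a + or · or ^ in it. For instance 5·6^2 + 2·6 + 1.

(0) 9|_3 = 3^2 ↦ 4^2|_4 = 16 ⇒ 15
(1) 15|_4 = 3·4 + 3 ↦ 3·5 + 3|_5 = 18 ⇒ 17
(2) 17|_5 = 3·5 + 2 ↦ 3·6 + 2|_6 = 20 ⇒ 19
(3) 19|_6 = 3·6 + 1 ↦ 3·7 + 1|_7 = 22 ⇒ 21

3·6 + 1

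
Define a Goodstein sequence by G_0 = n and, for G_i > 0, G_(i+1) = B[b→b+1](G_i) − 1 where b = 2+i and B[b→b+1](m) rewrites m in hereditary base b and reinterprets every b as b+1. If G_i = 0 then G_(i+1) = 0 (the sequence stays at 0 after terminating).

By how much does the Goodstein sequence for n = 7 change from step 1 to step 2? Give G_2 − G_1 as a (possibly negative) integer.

G_0 = 7. HB_2(7) = 2^2 + 2 + 1. Bump = 31. G_1 = 30.
G_1 = 30. HB_3(30) = 3^3 + 3. Bump = 260. G_2 = 259.

229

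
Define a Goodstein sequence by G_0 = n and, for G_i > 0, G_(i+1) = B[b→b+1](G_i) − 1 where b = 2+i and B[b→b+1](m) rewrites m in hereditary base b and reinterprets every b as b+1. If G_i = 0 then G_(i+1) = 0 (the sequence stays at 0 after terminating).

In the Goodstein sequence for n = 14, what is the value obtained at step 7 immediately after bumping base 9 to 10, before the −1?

100000555552

G_0 = 14. HB_2(14) = 2^(2 + 1) + 2^2 + 2. Bump = 111. G_1 = 110.
G_1 = 110. HB_3(110) = 3^(3 + 1) + 3^3 + 2. Bump = 1282. G_2 = 1281.
G_2 = 1281. HB_4(1281) = 4^(4 + 1) + 4^4 + 1. Bump = 18751. G_3 = 18750.
G_3 = 18750. HB_5(18750) = 5^(5 + 1) + 5^5. Bump = 326592. G_4 = 326591.
G_4 = 326591. HB_6(326591) = 6^(6 + 1) + 5·6^5 + 5·6^4 + 5·6^3 + 5·6^2 + 5·6 + 5. Bump = 5862841. G_5 = 5862840.
G_5 = 5862840. HB_7(5862840) = 7^(7 + 1) + 5·7^5 + 5·7^4 + 5·7^3 + 5·7^2 + 5·7 + 4. Bump = 134404972. G_6 = 134404971.
G_6 = 134404971. HB_8(134404971) = 8^(8 + 1) + 5·8^5 + 5·8^4 + 5·8^3 + 5·8^2 + 5·8 + 3. Bump = 3487116549. G_7 = 3487116548.
G_7 = 3487116548. HB_9(3487116548) = 9^(9 + 1) + 5·9^5 + 5·9^4 + 5·9^3 + 5·9^2 + 5·9 + 2. Bump = 100000555552. G_8 = 100000555551.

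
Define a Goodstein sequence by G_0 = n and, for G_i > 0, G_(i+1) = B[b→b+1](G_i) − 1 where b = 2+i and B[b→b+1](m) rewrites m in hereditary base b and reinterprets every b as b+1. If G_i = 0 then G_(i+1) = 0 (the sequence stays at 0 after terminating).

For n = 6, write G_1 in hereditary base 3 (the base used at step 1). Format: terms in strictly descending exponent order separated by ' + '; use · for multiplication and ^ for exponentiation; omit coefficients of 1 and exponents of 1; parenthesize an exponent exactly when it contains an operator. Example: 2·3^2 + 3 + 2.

(0) 6|_2 = 2^2 + 2 ↦ 3^3 + 3|_3 = 30 ⇒ 29
(1) 29|_3 = 3^3 + 2 ↦ 4^4 + 2|_4 = 258 ⇒ 257

3^3 + 2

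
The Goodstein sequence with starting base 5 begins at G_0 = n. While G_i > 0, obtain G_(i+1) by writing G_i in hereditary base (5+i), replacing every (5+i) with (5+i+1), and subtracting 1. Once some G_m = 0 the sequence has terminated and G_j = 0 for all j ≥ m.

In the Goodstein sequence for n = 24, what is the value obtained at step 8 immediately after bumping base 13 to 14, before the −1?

G_0 = 24. HB_5(24) = 4·5 + 4. Bump = 28. G_1 = 27.
G_1 = 27. HB_6(27) = 4·6 + 3. Bump = 31. G_2 = 30.
G_2 = 30. HB_7(30) = 4·7 + 2. Bump = 34. G_3 = 33.
G_3 = 33. HB_8(33) = 4·8 + 1. Bump = 37. G_4 = 36.
G_4 = 36. HB_9(36) = 4·9. Bump = 40. G_5 = 39.
G_5 = 39. HB_10(39) = 3·10 + 9. Bump = 42. G_6 = 41.
G_6 = 41. HB_11(41) = 3·11 + 8. Bump = 44. G_7 = 43.
G_7 = 43. HB_12(43) = 3·12 + 7. Bump = 46. G_8 = 45.
G_8 = 45. HB_13(45) = 3·13 + 6. Bump = 48. G_9 = 47.

48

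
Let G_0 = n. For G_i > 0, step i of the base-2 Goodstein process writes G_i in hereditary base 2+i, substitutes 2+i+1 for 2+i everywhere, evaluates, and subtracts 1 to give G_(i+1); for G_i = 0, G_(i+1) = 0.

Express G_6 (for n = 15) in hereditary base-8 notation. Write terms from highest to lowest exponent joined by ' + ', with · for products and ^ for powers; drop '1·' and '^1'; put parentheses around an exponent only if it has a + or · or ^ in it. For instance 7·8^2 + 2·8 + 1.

8^(8 + 1) + 7·8^7 + 7·8^6 + 7·8^5 + 7·8^4 + 7·8^3 + 7·8^2 + 7·8 + 7

base 2: 15 = 2^(2 + 1) + 2^2 + 2 + 1; at 3: 3^(3 + 1) + 3^3 + 3 + 1 = 112; next = 111
base 3: 111 = 3^(3 + 1) + 3^3 + 3; at 4: 4^(4 + 1) + 4^4 + 4 = 1284; next = 1283
base 4: 1283 = 4^(4 + 1) + 4^4 + 3; at 5: 5^(5 + 1) + 5^5 + 3 = 18753; next = 18752
base 5: 18752 = 5^(5 + 1) + 5^5 + 2; at 6: 6^(6 + 1) + 6^6 + 2 = 326594; next = 326593
base 6: 326593 = 6^(6 + 1) + 6^6 + 1; at 7: 7^(7 + 1) + 7^7 + 1 = 6588345; next = 6588344
base 7: 6588344 = 7^(7 + 1) + 7^7; at 8: 8^(8 + 1) + 8^8 = 150994944; next = 150994943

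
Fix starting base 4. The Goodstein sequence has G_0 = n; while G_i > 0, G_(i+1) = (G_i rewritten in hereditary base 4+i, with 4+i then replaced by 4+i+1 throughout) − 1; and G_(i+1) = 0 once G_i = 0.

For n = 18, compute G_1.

26

G_0 = 18. HB_4(18) = 4^2 + 2. Bump = 27. G_1 = 26.
G_1 = 26. HB_5(26) = 5^2 + 1. Bump = 37. G_2 = 36.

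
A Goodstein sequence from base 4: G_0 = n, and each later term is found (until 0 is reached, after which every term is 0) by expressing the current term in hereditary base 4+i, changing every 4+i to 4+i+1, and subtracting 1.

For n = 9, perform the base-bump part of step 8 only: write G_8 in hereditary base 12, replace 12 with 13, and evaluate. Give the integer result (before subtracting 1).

(0) 9|_4 = 2·4 + 1 ↦ 2·5 + 1|_5 = 11 ⇒ 10
(1) 10|_5 = 2·5 ↦ 2·6|_6 = 12 ⇒ 11
(2) 11|_6 = 6 + 5 ↦ 7 + 5|_7 = 12 ⇒ 11
(3) 11|_7 = 7 + 4 ↦ 8 + 4|_8 = 12 ⇒ 11
(4) 11|_8 = 8 + 3 ↦ 9 + 3|_9 = 12 ⇒ 11
(5) 11|_9 = 9 + 2 ↦ 10 + 2|_10 = 12 ⇒ 11
(6) 11|_10 = 10 + 1 ↦ 11 + 1|_11 = 12 ⇒ 11
(7) 11|_11 = 11 ↦ 12|_12 = 12 ⇒ 11
(8) 11|_12 = 11 ↦ 11|_13 = 11 ⇒ 10

11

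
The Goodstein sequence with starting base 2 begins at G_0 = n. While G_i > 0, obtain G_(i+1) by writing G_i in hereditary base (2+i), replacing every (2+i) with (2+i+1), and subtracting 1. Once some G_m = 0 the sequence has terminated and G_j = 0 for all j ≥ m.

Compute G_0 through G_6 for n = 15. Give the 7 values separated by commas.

15, 111, 1283, 18752, 326593, 6588344, 150994943

i=0: 15 = 2^(2 + 1) + 2^2 + 2 + 1 (b=2); 2→3: 3^(3 + 1) + 3^3 + 3 + 1 = 112; 112−1 = 111
i=1: 111 = 3^(3 + 1) + 3^3 + 3 (b=3); 3→4: 4^(4 + 1) + 4^4 + 4 = 1284; 1284−1 = 1283
i=2: 1283 = 4^(4 + 1) + 4^4 + 3 (b=4); 4→5: 5^(5 + 1) + 5^5 + 3 = 18753; 18753−1 = 18752
i=3: 18752 = 5^(5 + 1) + 5^5 + 2 (b=5); 5→6: 6^(6 + 1) + 6^6 + 2 = 326594; 326594−1 = 326593
i=4: 326593 = 6^(6 + 1) + 6^6 + 1 (b=6); 6→7: 7^(7 + 1) + 7^7 + 1 = 6588345; 6588345−1 = 6588344
i=5: 6588344 = 7^(7 + 1) + 7^7 (b=7); 7→8: 8^(8 + 1) + 8^8 = 150994944; 150994944−1 = 150994943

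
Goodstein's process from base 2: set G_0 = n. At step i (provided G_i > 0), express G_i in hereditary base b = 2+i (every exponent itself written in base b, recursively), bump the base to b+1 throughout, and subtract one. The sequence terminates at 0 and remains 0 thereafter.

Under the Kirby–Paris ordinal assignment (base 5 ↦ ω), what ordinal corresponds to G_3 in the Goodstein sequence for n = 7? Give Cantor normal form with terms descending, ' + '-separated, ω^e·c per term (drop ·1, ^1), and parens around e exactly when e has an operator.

step 0: 7 = 2^2 + 2 + 1; sub 3 for 2: 3^3 + 3 + 1; = 31; G_1 = 31−1 = 30
step 1: 30 = 3^3 + 3; sub 4 for 3: 4^4 + 4; = 260; G_2 = 260−1 = 259
step 2: 259 = 4^4 + 3; sub 5 for 4: 5^5 + 3; = 3128; G_3 = 3128−1 = 3127
step 3: 3127 = 5^5 + 2; sub 6 for 5: 6^6 + 2; = 46658; G_4 = 46658−1 = 46657

ω^ω + 2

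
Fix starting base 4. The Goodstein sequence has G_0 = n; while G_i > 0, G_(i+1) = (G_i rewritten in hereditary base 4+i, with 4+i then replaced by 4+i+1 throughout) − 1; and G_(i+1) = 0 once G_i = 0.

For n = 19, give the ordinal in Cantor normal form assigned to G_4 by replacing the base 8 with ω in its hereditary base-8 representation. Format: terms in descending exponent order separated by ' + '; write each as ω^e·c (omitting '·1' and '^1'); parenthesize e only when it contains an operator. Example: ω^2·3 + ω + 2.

ω·7 + 7

G_0 = 19. HB_4(19) = 4^2 + 3. Bump = 28. G_1 = 27.
G_1 = 27. HB_5(27) = 5^2 + 2. Bump = 38. G_2 = 37.
G_2 = 37. HB_6(37) = 6^2 + 1. Bump = 50. G_3 = 49.
G_3 = 49. HB_7(49) = 7^2. Bump = 64. G_4 = 63.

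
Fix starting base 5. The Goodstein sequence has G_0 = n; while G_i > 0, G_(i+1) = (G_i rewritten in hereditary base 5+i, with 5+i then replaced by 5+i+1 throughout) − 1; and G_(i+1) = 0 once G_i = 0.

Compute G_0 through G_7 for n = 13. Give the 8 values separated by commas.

13, 14, 15, 16, 17, 17, 17, 17

(0) 13|_5 = 2·5 + 3 ↦ 2·6 + 3|_6 = 15 ⇒ 14
(1) 14|_6 = 2·6 + 2 ↦ 2·7 + 2|_7 = 16 ⇒ 15
(2) 15|_7 = 2·7 + 1 ↦ 2·8 + 1|_8 = 17 ⇒ 16
(3) 16|_8 = 2·8 ↦ 2·9|_9 = 18 ⇒ 17
(4) 17|_9 = 9 + 8 ↦ 10 + 8|_10 = 18 ⇒ 17
(5) 17|_10 = 10 + 7 ↦ 11 + 7|_11 = 18 ⇒ 17
(6) 17|_11 = 11 + 6 ↦ 12 + 6|_12 = 18 ⇒ 17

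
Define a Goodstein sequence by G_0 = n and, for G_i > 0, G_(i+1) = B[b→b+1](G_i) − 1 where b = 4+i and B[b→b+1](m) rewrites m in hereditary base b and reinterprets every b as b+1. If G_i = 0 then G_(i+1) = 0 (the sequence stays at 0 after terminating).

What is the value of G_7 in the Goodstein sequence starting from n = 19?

i=0: 19 = 4^2 + 3 (b=4); 4→5: 5^2 + 3 = 28; 28−1 = 27
i=1: 27 = 5^2 + 2 (b=5); 5→6: 6^2 + 2 = 38; 38−1 = 37
i=2: 37 = 6^2 + 1 (b=6); 6→7: 7^2 + 1 = 50; 50−1 = 49
i=3: 49 = 7^2 (b=7); 7→8: 8^2 = 64; 64−1 = 63
i=4: 63 = 7·8 + 7 (b=8); 8→9: 7·9 + 7 = 70; 70−1 = 69
i=5: 69 = 7·9 + 6 (b=9); 9→10: 7·10 + 6 = 76; 76−1 = 75
i=6: 75 = 7·10 + 5 (b=10); 10→11: 7·11 + 5 = 82; 82−1 = 81
i=7: 81 = 7·11 + 4 (b=11); 11→12: 7·12 + 4 = 88; 88−1 = 87

81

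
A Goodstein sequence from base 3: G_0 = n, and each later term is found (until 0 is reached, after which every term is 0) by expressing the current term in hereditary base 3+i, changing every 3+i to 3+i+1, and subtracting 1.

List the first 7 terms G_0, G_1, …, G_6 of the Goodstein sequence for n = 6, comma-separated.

6, 7, 7, 7, 7, 7, 6

G_0=6  [base 3] 2·3  →[3↦4]→  2·4 = 8  −1 ⇒ G_1=7
G_1=7  [base 4] 4 + 3  →[4↦5]→  5 + 3 = 8  −1 ⇒ G_2=7
G_2=7  [base 5] 5 + 2  →[5↦6]→  6 + 2 = 8  −1 ⇒ G_3=7
G_3=7  [base 6] 6 + 1  →[6↦7]→  7 + 1 = 8  −1 ⇒ G_4=7
G_4=7  [base 7] 7  →[7↦8]→  8 = 8  −1 ⇒ G_5=7
G_5=7  [base 8] 7  →[8↦9]→  7 = 7  −1 ⇒ G_6=6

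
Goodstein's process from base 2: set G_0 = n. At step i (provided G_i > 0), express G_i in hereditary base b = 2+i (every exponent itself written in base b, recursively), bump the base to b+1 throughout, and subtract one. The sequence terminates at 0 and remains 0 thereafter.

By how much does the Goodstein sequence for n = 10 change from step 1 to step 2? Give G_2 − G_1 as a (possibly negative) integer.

942

[0] 10 ≡ 2^(2 + 1) + 2 (base 2). Lift 3: 84. −1: 83.
[1] 83 ≡ 3^(3 + 1) + 2 (base 3). Lift 4: 1026. −1: 1025.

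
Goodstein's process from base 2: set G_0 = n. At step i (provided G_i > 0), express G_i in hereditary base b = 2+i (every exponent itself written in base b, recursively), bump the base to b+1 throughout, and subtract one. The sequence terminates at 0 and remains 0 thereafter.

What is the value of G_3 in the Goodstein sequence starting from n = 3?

2

step 0: 3 = 2 + 1; sub 3 for 2: 3 + 1; = 4; G_1 = 4−1 = 3
step 1: 3 = 3; sub 4 for 3: 4; = 4; G_2 = 4−1 = 3
step 2: 3 = 3; sub 5 for 4: 3; = 3; G_3 = 3−1 = 2
step 3: 2 = 2; sub 6 for 5: 2; = 2; G_4 = 2−1 = 1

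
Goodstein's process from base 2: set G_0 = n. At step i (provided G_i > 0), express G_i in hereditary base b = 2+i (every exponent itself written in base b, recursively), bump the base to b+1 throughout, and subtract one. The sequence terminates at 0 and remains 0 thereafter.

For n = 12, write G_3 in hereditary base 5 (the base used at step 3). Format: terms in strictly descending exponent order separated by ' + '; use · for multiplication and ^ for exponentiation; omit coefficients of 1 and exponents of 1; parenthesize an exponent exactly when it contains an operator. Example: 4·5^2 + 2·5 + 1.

5^(5 + 1) + 2·5^2 + 2·5

i=0: 12 = 2^(2 + 1) + 2^2 (b=2); 2→3: 3^(3 + 1) + 3^3 = 108; 108−1 = 107
i=1: 107 = 3^(3 + 1) + 2·3^2 + 2·3 + 2 (b=3); 3→4: 4^(4 + 1) + 2·4^2 + 2·4 + 2 = 1066; 1066−1 = 1065
i=2: 1065 = 4^(4 + 1) + 2·4^2 + 2·4 + 1 (b=4); 4→5: 5^(5 + 1) + 2·5^2 + 2·5 + 1 = 15686; 15686−1 = 15685
i=3: 15685 = 5^(5 + 1) + 2·5^2 + 2·5 (b=5); 5→6: 6^(6 + 1) + 2·6^2 + 2·6 = 280020; 280020−1 = 280019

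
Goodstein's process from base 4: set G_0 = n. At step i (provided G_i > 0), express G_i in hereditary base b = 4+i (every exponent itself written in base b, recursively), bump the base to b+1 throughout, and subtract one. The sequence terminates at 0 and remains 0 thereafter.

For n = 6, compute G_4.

i=0: 6 = 4 + 2 (b=4); 4→5: 5 + 2 = 7; 7−1 = 6
i=1: 6 = 5 + 1 (b=5); 5→6: 6 + 1 = 7; 7−1 = 6
i=2: 6 = 6 (b=6); 6→7: 7 = 7; 7−1 = 6
i=3: 6 = 6 (b=7); 7→8: 6 = 6; 6−1 = 5
i=4: 5 = 5 (b=8); 8→9: 5 = 5; 5−1 = 4

5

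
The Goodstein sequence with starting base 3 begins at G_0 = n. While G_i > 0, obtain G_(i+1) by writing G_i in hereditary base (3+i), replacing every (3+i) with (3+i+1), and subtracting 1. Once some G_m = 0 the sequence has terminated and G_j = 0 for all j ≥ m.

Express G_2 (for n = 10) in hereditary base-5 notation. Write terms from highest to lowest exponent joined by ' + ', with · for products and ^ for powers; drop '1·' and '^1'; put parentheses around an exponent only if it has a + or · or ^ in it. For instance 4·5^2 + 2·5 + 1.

4·5 + 4

G_0 = 10. HB_3(10) = 3^2 + 1. Bump = 17. G_1 = 16.
G_1 = 16. HB_4(16) = 4^2. Bump = 25. G_2 = 24.
G_2 = 24. HB_5(24) = 4·5 + 4. Bump = 28. G_3 = 27.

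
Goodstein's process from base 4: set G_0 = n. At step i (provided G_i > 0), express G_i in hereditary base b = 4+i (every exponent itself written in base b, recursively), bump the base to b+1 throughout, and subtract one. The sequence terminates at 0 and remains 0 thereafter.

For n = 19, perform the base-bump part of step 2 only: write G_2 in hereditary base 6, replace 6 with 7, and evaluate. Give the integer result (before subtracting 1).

50

19 —HB4→ 4^2 + 3 —bump→ 5^2 + 3 = 28 —(−1)→ 27
27 —HB5→ 5^2 + 2 —bump→ 6^2 + 2 = 38 —(−1)→ 37
37 —HB6→ 6^2 + 1 —bump→ 7^2 + 1 = 50 —(−1)→ 49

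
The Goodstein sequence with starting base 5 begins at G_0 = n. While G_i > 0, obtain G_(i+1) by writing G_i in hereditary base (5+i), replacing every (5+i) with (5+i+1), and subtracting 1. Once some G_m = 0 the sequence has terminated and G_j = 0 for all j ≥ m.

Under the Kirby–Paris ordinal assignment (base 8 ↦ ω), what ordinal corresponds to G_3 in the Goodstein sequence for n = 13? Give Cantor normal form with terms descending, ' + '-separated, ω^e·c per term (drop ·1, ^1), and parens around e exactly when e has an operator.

(0) 13|_5 = 2·5 + 3 ↦ 2·6 + 3|_6 = 15 ⇒ 14
(1) 14|_6 = 2·6 + 2 ↦ 2·7 + 2|_7 = 16 ⇒ 15
(2) 15|_7 = 2·7 + 1 ↦ 2·8 + 1|_8 = 17 ⇒ 16
(3) 16|_8 = 2·8 ↦ 2·9|_9 = 18 ⇒ 17

ω·2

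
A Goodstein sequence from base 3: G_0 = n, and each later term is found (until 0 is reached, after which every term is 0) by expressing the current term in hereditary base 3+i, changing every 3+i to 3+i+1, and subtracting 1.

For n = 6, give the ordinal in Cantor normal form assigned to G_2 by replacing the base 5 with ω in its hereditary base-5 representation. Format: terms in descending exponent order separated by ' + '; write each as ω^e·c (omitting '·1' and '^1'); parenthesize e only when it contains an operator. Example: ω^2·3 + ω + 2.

step 0: 6 = 2·3; sub 4 for 3: 2·4; = 8; G_1 = 8−1 = 7
step 1: 7 = 4 + 3; sub 5 for 4: 5 + 3; = 8; G_2 = 8−1 = 7
step 2: 7 = 5 + 2; sub 6 for 5: 6 + 2; = 8; G_3 = 8−1 = 7

ω + 2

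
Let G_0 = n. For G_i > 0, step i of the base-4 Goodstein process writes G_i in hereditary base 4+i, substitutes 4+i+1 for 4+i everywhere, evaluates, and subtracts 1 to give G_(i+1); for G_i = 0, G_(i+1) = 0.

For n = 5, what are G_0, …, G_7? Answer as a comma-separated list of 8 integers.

5, 5, 5, 4, 3, 2, 1, 0

G_0 = 5. HB_4(5) = 4 + 1. Bump = 6. G_1 = 5.
G_1 = 5. HB_5(5) = 5. Bump = 6. G_2 = 5.
G_2 = 5. HB_6(5) = 5. Bump = 5. G_3 = 4.
G_3 = 4. HB_7(4) = 4. Bump = 4. G_4 = 3.
G_4 = 3. HB_8(3) = 3. Bump = 3. G_5 = 2.
G_5 = 2. HB_9(2) = 2. Bump = 2. G_6 = 1.
G_6 = 1. HB_10(1) = 1. Bump = 1. G_7 = 0.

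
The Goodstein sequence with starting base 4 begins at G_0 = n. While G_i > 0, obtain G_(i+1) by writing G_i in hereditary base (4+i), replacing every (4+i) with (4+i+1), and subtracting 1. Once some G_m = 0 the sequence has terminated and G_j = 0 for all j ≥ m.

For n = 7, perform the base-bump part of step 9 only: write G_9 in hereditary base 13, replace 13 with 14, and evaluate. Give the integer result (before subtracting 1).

2

(0) 7|_4 = 4 + 3 ↦ 5 + 3|_5 = 8 ⇒ 7
(1) 7|_5 = 5 + 2 ↦ 6 + 2|_6 = 8 ⇒ 7
(2) 7|_6 = 6 + 1 ↦ 7 + 1|_7 = 8 ⇒ 7
(3) 7|_7 = 7 ↦ 8|_8 = 8 ⇒ 7
(4) 7|_8 = 7 ↦ 7|_9 = 7 ⇒ 6
(5) 6|_9 = 6 ↦ 6|_10 = 6 ⇒ 5
(6) 5|_10 = 5 ↦ 5|_11 = 5 ⇒ 4
(7) 4|_11 = 4 ↦ 4|_12 = 4 ⇒ 3
(8) 3|_12 = 3 ↦ 3|_13 = 3 ⇒ 2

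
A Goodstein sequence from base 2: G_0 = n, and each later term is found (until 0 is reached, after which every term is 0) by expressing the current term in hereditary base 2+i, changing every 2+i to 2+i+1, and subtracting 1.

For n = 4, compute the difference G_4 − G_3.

step 0: 4 = 2^2; sub 3 for 2: 3^3; = 27; G_1 = 27−1 = 26
step 1: 26 = 2·3^2 + 2·3 + 2; sub 4 for 3: 2·4^2 + 2·4 + 2; = 42; G_2 = 42−1 = 41
step 2: 41 = 2·4^2 + 2·4 + 1; sub 5 for 4: 2·5^2 + 2·5 + 1; = 61; G_3 = 61−1 = 60
step 3: 60 = 2·5^2 + 2·5; sub 6 for 5: 2·6^2 + 2·6; = 84; G_4 = 84−1 = 83

23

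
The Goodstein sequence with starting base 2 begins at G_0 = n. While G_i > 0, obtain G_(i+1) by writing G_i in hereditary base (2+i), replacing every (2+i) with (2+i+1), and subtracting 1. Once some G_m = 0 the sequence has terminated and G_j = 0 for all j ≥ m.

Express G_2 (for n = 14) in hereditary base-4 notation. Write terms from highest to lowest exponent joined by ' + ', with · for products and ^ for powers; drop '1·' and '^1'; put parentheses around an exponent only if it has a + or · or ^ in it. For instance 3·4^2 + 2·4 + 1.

4^(4 + 1) + 4^4 + 1

step 0: 14 = 2^(2 + 1) + 2^2 + 2; sub 3 for 2: 3^(3 + 1) + 3^3 + 3; = 111; G_1 = 111−1 = 110
step 1: 110 = 3^(3 + 1) + 3^3 + 2; sub 4 for 3: 4^(4 + 1) + 4^4 + 2; = 1282; G_2 = 1282−1 = 1281
step 2: 1281 = 4^(4 + 1) + 4^4 + 1; sub 5 for 4: 5^(5 + 1) + 5^5 + 1; = 18751; G_3 = 18751−1 = 18750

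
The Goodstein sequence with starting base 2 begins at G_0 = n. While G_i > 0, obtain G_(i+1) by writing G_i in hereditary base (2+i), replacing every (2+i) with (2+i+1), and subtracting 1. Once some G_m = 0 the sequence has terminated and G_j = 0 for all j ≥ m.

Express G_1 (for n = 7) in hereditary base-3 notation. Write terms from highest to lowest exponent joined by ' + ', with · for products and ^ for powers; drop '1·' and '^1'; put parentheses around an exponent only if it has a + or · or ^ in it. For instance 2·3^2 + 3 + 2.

3^3 + 3

(0) 7|_2 = 2^2 + 2 + 1 ↦ 3^3 + 3 + 1|_3 = 31 ⇒ 30
(1) 30|_3 = 3^3 + 3 ↦ 4^4 + 4|_4 = 260 ⇒ 259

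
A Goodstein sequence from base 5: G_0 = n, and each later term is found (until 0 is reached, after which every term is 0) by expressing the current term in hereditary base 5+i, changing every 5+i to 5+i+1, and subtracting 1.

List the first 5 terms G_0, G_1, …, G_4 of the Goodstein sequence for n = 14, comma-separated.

14, 15, 16, 17, 18

G_0 = 14. HB_5(14) = 2·5 + 4. Bump = 16. G_1 = 15.
G_1 = 15. HB_6(15) = 2·6 + 3. Bump = 17. G_2 = 16.
G_2 = 16. HB_7(16) = 2·7 + 2. Bump = 18. G_3 = 17.
G_3 = 17. HB_8(17) = 2·8 + 1. Bump = 19. G_4 = 18.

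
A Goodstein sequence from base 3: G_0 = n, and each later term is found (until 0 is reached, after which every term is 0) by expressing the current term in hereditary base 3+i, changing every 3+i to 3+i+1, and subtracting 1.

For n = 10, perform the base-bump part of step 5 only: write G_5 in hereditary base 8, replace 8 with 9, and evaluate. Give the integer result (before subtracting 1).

G_0 = 10. HB_3(10) = 3^2 + 1. Bump = 17. G_1 = 16.
G_1 = 16. HB_4(16) = 4^2. Bump = 25. G_2 = 24.
G_2 = 24. HB_5(24) = 4·5 + 4. Bump = 28. G_3 = 27.
G_3 = 27. HB_6(27) = 4·6 + 3. Bump = 31. G_4 = 30.
G_4 = 30. HB_7(30) = 4·7 + 2. Bump = 34. G_5 = 33.
G_5 = 33. HB_8(33) = 4·8 + 1. Bump = 37. G_6 = 36.

37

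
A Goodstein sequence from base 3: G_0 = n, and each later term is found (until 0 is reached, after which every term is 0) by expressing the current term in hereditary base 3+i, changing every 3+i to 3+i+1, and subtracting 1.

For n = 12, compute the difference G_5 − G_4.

14

G_0=12  [base 3] 3^2 + 3  →[3↦4]→  4^2 + 4 = 20  −1 ⇒ G_1=19
G_1=19  [base 4] 4^2 + 3  →[4↦5]→  5^2 + 3 = 28  −1 ⇒ G_2=27
G_2=27  [base 5] 5^2 + 2  →[5↦6]→  6^2 + 2 = 38  −1 ⇒ G_3=37
G_3=37  [base 6] 6^2 + 1  →[6↦7]→  7^2 + 1 = 50  −1 ⇒ G_4=49
G_4=49  [base 7] 7^2  →[7↦8]→  8^2 = 64  −1 ⇒ G_5=63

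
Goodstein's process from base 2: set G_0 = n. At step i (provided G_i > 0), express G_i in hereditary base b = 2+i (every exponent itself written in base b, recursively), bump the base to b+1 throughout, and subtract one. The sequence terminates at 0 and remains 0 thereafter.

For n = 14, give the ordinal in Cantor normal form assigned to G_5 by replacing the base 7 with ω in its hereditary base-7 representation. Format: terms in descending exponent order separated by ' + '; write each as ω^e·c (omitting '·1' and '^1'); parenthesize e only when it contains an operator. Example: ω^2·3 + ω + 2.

ω^(ω + 1) + ω^5·5 + ω^4·5 + ω^3·5 + ω^2·5 + ω·5 + 4

step 0: 14 = 2^(2 + 1) + 2^2 + 2; sub 3 for 2: 3^(3 + 1) + 3^3 + 3; = 111; G_1 = 111−1 = 110
step 1: 110 = 3^(3 + 1) + 3^3 + 2; sub 4 for 3: 4^(4 + 1) + 4^4 + 2; = 1282; G_2 = 1282−1 = 1281
step 2: 1281 = 4^(4 + 1) + 4^4 + 1; sub 5 for 4: 5^(5 + 1) + 5^5 + 1; = 18751; G_3 = 18751−1 = 18750
step 3: 18750 = 5^(5 + 1) + 5^5; sub 6 for 5: 6^(6 + 1) + 6^6; = 326592; G_4 = 326592−1 = 326591
step 4: 326591 = 6^(6 + 1) + 5·6^5 + 5·6^4 + 5·6^3 + 5·6^2 + 5·6 + 5; sub 7 for 6: 7^(7 + 1) + 5·7^5 + 5·7^4 + 5·7^3 + 5·7^2 + 5·7 + 5; = 5862841; G_5 = 5862841−1 = 5862840
step 5: 5862840 = 7^(7 + 1) + 5·7^5 + 5·7^4 + 5·7^3 + 5·7^2 + 5·7 + 4; sub 8 for 7: 8^(8 + 1) + 5·8^5 + 5·8^4 + 5·8^3 + 5·8^2 + 5·8 + 4; = 134404972; G_6 = 134404972−1 = 134404971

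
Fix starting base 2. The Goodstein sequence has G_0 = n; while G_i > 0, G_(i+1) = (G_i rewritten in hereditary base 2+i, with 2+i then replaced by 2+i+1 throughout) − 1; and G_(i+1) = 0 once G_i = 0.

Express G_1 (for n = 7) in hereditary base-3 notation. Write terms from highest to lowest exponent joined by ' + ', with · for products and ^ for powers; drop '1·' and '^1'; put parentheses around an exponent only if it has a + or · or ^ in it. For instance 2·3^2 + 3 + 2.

[0] 7 ≡ 2^2 + 2 + 1 (base 2). Lift 3: 31. −1: 30.
[1] 30 ≡ 3^3 + 3 (base 3). Lift 4: 260. −1: 259.

3^3 + 3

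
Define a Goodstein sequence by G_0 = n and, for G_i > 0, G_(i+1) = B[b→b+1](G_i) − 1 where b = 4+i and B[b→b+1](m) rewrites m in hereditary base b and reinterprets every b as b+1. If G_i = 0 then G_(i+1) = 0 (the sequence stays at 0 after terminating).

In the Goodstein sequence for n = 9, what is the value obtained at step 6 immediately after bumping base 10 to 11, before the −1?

base 4: 9 = 2·4 + 1; at 5: 2·5 + 1 = 11; next = 10
base 5: 10 = 2·5; at 6: 2·6 = 12; next = 11
base 6: 11 = 6 + 5; at 7: 7 + 5 = 12; next = 11
base 7: 11 = 7 + 4; at 8: 8 + 4 = 12; next = 11
base 8: 11 = 8 + 3; at 9: 9 + 3 = 12; next = 11
base 9: 11 = 9 + 2; at 10: 10 + 2 = 12; next = 11
base 10: 11 = 10 + 1; at 11: 11 + 1 = 12; next = 11

12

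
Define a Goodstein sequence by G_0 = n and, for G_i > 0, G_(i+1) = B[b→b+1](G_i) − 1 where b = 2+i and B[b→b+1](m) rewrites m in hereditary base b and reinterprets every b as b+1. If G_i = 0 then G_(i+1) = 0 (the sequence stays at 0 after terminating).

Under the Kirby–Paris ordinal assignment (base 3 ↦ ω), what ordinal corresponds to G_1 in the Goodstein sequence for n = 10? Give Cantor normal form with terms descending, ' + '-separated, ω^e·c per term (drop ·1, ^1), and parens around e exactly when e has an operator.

[0] 10 ≡ 2^(2 + 1) + 2 (base 2). Lift 3: 84. −1: 83.
[1] 83 ≡ 3^(3 + 1) + 2 (base 3). Lift 4: 1026. −1: 1025.

ω^(ω + 1) + 2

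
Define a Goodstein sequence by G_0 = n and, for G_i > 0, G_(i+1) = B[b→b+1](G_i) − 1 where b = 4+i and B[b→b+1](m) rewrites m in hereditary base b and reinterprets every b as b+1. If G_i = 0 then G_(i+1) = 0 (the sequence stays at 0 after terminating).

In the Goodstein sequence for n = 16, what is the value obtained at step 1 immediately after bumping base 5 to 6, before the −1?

step 0: 16 = 4^2; sub 5 for 4: 5^2; = 25; G_1 = 25−1 = 24
step 1: 24 = 4·5 + 4; sub 6 for 5: 4·6 + 4; = 28; G_2 = 28−1 = 27

28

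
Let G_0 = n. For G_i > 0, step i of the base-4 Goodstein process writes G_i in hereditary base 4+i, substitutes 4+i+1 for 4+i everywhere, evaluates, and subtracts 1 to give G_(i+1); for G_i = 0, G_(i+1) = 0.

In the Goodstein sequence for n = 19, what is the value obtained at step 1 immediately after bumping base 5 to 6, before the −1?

38

step 0: 19 = 4^2 + 3; sub 5 for 4: 5^2 + 3; = 28; G_1 = 28−1 = 27
step 1: 27 = 5^2 + 2; sub 6 for 5: 6^2 + 2; = 38; G_2 = 38−1 = 37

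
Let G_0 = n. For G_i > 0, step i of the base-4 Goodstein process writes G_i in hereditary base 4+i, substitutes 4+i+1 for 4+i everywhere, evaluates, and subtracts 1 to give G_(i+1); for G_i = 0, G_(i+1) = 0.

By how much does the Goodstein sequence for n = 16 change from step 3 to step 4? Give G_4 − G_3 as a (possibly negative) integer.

base 4: 16 = 4^2; at 5: 5^2 = 25; next = 24
base 5: 24 = 4·5 + 4; at 6: 4·6 + 4 = 28; next = 27
base 6: 27 = 4·6 + 3; at 7: 4·7 + 3 = 31; next = 30
base 7: 30 = 4·7 + 2; at 8: 4·8 + 2 = 34; next = 33

3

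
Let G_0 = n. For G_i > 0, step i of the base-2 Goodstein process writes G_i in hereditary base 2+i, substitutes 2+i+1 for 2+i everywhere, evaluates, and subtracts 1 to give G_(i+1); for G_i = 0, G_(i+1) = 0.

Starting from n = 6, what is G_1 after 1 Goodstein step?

29

[0] 6 ≡ 2^2 + 2 (base 2). Lift 3: 30. −1: 29.
[1] 29 ≡ 3^3 + 2 (base 3). Lift 4: 258. −1: 257.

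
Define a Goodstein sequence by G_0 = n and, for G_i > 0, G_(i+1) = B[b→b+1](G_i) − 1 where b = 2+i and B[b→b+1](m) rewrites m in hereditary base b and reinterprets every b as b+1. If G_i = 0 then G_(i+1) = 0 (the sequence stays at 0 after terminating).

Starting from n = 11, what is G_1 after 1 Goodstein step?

(0) 11|_2 = 2^(2 + 1) + 2 + 1 ↦ 3^(3 + 1) + 3 + 1|_3 = 85 ⇒ 84
(1) 84|_3 = 3^(3 + 1) + 3 ↦ 4^(4 + 1) + 4|_4 = 1028 ⇒ 1027

84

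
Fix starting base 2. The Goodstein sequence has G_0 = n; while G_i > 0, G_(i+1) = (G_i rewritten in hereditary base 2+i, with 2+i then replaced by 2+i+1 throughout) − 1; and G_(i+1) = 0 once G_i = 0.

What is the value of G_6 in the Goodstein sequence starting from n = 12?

134217867

step 0: 12 = 2^(2 + 1) + 2^2; sub 3 for 2: 3^(3 + 1) + 3^3; = 108; G_1 = 108−1 = 107
step 1: 107 = 3^(3 + 1) + 2·3^2 + 2·3 + 2; sub 4 for 3: 4^(4 + 1) + 2·4^2 + 2·4 + 2; = 1066; G_2 = 1066−1 = 1065
step 2: 1065 = 4^(4 + 1) + 2·4^2 + 2·4 + 1; sub 5 for 4: 5^(5 + 1) + 2·5^2 + 2·5 + 1; = 15686; G_3 = 15686−1 = 15685
step 3: 15685 = 5^(5 + 1) + 2·5^2 + 2·5; sub 6 for 5: 6^(6 + 1) + 2·6^2 + 2·6; = 280020; G_4 = 280020−1 = 280019
step 4: 280019 = 6^(6 + 1) + 2·6^2 + 6 + 5; sub 7 for 6: 7^(7 + 1) + 2·7^2 + 7 + 5; = 5764911; G_5 = 5764911−1 = 5764910
step 5: 5764910 = 7^(7 + 1) + 2·7^2 + 7 + 4; sub 8 for 7: 8^(8 + 1) + 2·8^2 + 8 + 4; = 134217868; G_6 = 134217868−1 = 134217867
step 6: 134217867 = 8^(8 + 1) + 2·8^2 + 8 + 3; sub 9 for 8: 9^(9 + 1) + 2·9^2 + 9 + 3; = 3486784575; G_7 = 3486784575−1 = 3486784574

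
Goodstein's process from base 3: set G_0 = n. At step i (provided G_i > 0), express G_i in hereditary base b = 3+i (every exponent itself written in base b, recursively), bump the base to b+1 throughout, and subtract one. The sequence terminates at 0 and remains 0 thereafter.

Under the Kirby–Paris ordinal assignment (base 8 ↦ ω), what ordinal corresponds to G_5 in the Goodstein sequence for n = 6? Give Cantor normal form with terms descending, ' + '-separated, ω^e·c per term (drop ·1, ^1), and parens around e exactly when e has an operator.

7

i=0: 6 = 2·3 (b=3); 3→4: 2·4 = 8; 8−1 = 7
i=1: 7 = 4 + 3 (b=4); 4→5: 5 + 3 = 8; 8−1 = 7
i=2: 7 = 5 + 2 (b=5); 5→6: 6 + 2 = 8; 8−1 = 7
i=3: 7 = 6 + 1 (b=6); 6→7: 7 + 1 = 8; 8−1 = 7
i=4: 7 = 7 (b=7); 7→8: 8 = 8; 8−1 = 7
i=5: 7 = 7 (b=8); 8→9: 7 = 7; 7−1 = 6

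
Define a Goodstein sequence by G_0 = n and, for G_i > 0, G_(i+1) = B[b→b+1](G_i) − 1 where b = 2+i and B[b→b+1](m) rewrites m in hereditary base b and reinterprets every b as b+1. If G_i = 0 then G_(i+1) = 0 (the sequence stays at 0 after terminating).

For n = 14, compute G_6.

base 2: 14 = 2^(2 + 1) + 2^2 + 2; at 3: 3^(3 + 1) + 3^3 + 3 = 111; next = 110
base 3: 110 = 3^(3 + 1) + 3^3 + 2; at 4: 4^(4 + 1) + 4^4 + 2 = 1282; next = 1281
base 4: 1281 = 4^(4 + 1) + 4^4 + 1; at 5: 5^(5 + 1) + 5^5 + 1 = 18751; next = 18750
base 5: 18750 = 5^(5 + 1) + 5^5; at 6: 6^(6 + 1) + 6^6 = 326592; next = 326591
base 6: 326591 = 6^(6 + 1) + 5·6^5 + 5·6^4 + 5·6^3 + 5·6^2 + 5·6 + 5; at 7: 7^(7 + 1) + 5·7^5 + 5·7^4 + 5·7^3 + 5·7^2 + 5·7 + 5 = 5862841; next = 5862840
base 7: 5862840 = 7^(7 + 1) + 5·7^5 + 5·7^4 + 5·7^3 + 5·7^2 + 5·7 + 4; at 8: 8^(8 + 1) + 5·8^5 + 5·8^4 + 5·8^3 + 5·8^2 + 5·8 + 4 = 134404972; next = 134404971
base 8: 134404971 = 8^(8 + 1) + 5·8^5 + 5·8^4 + 5·8^3 + 5·8^2 + 5·8 + 3; at 9: 9^(9 + 1) + 5·9^5 + 5·9^4 + 5·9^3 + 5·9^2 + 5·9 + 3 = 3487116549; next = 3487116548

134404971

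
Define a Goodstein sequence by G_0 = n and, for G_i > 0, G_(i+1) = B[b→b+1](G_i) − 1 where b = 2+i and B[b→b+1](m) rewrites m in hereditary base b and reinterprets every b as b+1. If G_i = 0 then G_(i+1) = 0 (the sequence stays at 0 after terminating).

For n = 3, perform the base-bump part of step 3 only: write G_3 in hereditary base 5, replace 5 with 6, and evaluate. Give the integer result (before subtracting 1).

2

3 —HB2→ 2 + 1 —bump→ 3 + 1 = 4 —(−1)→ 3
3 —HB3→ 3 —bump→ 4 = 4 —(−1)→ 3
3 —HB4→ 3 —bump→ 3 = 3 —(−1)→ 2
2 —HB5→ 2 —bump→ 2 = 2 —(−1)→ 1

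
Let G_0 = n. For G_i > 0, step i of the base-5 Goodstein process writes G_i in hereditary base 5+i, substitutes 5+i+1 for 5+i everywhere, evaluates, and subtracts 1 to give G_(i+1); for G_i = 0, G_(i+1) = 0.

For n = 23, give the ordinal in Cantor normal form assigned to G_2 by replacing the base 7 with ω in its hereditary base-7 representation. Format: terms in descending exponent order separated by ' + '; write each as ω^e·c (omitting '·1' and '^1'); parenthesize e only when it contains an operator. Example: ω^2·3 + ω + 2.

ω·4 + 1

[0] 23 ≡ 4·5 + 3 (base 5). Lift 6: 27. −1: 26.
[1] 26 ≡ 4·6 + 2 (base 6). Lift 7: 30. −1: 29.
[2] 29 ≡ 4·7 + 1 (base 7). Lift 8: 33. −1: 32.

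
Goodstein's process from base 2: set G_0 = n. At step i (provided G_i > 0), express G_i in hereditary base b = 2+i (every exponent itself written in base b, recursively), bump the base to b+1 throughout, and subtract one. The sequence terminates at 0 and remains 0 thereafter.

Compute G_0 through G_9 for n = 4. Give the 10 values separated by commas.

4, 26, 41, 60, 83, 109, 139, 173, 211, 253

G_0=4  [base 2] 2^2  →[2↦3]→  3^3 = 27  −1 ⇒ G_1=26
G_1=26  [base 3] 2·3^2 + 2·3 + 2  →[3↦4]→  2·4^2 + 2·4 + 2 = 42  −1 ⇒ G_2=41
G_2=41  [base 4] 2·4^2 + 2·4 + 1  →[4↦5]→  2·5^2 + 2·5 + 1 = 61  −1 ⇒ G_3=60
G_3=60  [base 5] 2·5^2 + 2·5  →[5↦6]→  2·6^2 + 2·6 = 84  −1 ⇒ G_4=83
G_4=83  [base 6] 2·6^2 + 6 + 5  →[6↦7]→  2·7^2 + 7 + 5 = 110  −1 ⇒ G_5=109
G_5=109  [base 7] 2·7^2 + 7 + 4  →[7↦8]→  2·8^2 + 8 + 4 = 140  −1 ⇒ G_6=139
G_6=139  [base 8] 2·8^2 + 8 + 3  →[8↦9]→  2·9^2 + 9 + 3 = 174  −1 ⇒ G_7=173
G_7=173  [base 9] 2·9^2 + 9 + 2  →[9↦10]→  2·10^2 + 10 + 2 = 212  −1 ⇒ G_8=211
G_8=211  [base 10] 2·10^2 + 10 + 1  →[10↦11]→  2·11^2 + 11 + 1 = 254  −1 ⇒ G_9=253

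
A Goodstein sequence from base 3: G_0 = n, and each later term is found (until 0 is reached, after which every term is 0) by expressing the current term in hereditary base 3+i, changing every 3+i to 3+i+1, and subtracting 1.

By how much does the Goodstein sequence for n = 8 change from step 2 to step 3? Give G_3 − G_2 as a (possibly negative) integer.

8 —HB3→ 2·3 + 2 —bump→ 2·4 + 2 = 10 —(−1)→ 9
9 —HB4→ 2·4 + 1 —bump→ 2·5 + 1 = 11 —(−1)→ 10
10 —HB5→ 2·5 —bump→ 2·6 = 12 —(−1)→ 11

1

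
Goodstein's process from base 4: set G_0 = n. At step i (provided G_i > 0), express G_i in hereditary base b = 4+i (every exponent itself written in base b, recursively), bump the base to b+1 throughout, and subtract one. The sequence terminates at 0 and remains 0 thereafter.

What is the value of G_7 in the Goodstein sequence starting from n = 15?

(0) 15|_4 = 3·4 + 3 ↦ 3·5 + 3|_5 = 18 ⇒ 17
(1) 17|_5 = 3·5 + 2 ↦ 3·6 + 2|_6 = 20 ⇒ 19
(2) 19|_6 = 3·6 + 1 ↦ 3·7 + 1|_7 = 22 ⇒ 21
(3) 21|_7 = 3·7 ↦ 3·8|_8 = 24 ⇒ 23
(4) 23|_8 = 2·8 + 7 ↦ 2·9 + 7|_9 = 25 ⇒ 24
(5) 24|_9 = 2·9 + 6 ↦ 2·10 + 6|_10 = 26 ⇒ 25
(6) 25|_10 = 2·10 + 5 ↦ 2·11 + 5|_11 = 27 ⇒ 26
(7) 26|_11 = 2·11 + 4 ↦ 2·12 + 4|_12 = 28 ⇒ 27

26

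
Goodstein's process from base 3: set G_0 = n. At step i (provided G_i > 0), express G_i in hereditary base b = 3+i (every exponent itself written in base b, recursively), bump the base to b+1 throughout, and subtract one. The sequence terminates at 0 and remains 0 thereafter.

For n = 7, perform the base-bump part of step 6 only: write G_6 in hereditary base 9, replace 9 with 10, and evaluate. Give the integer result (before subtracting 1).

G_0 = 7. HB_3(7) = 2·3 + 1. Bump = 9. G_1 = 8.
G_1 = 8. HB_4(8) = 2·4. Bump = 10. G_2 = 9.
G_2 = 9. HB_5(9) = 5 + 4. Bump = 10. G_3 = 9.
G_3 = 9. HB_6(9) = 6 + 3. Bump = 10. G_4 = 9.
G_4 = 9. HB_7(9) = 7 + 2. Bump = 10. G_5 = 9.
G_5 = 9. HB_8(9) = 8 + 1. Bump = 10. G_6 = 9.
G_6 = 9. HB_9(9) = 9. Bump = 10. G_7 = 9.

10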